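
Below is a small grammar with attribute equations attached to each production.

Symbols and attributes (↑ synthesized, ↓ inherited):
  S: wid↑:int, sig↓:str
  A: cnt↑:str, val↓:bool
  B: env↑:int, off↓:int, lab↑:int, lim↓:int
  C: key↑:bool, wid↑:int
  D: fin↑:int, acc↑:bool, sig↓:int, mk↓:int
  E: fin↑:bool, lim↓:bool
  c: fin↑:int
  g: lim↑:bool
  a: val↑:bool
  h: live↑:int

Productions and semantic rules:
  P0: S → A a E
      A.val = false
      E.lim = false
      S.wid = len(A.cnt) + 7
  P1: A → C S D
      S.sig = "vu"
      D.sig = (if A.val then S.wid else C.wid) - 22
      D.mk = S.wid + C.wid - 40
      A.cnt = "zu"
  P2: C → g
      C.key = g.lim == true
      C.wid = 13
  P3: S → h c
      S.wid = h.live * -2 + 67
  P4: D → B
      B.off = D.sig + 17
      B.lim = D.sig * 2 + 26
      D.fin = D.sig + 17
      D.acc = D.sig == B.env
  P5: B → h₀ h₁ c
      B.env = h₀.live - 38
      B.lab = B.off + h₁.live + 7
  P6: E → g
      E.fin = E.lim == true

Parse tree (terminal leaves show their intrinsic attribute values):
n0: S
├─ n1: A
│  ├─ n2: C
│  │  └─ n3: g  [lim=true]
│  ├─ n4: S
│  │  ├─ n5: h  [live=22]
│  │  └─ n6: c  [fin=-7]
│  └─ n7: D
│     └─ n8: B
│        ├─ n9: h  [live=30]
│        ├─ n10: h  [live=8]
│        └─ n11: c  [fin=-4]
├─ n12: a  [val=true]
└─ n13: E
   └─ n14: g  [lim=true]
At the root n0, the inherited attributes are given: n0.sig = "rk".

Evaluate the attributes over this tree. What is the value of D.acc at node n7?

false

1. n0.sig = "rk"  [given at root]
2. n1.val = false  [false]
3. n3.lim = true  [terminal]
4. n2.key = true  [g.lim == true]
5. n2.wid = 13  [13]
6. n4.sig = "vu"  ["vu"]
7. n5.live = 22  [terminal]
8. n6.fin = -7  [terminal]
9. n4.wid = 23  [h.live * -2 + 67]
10. n7.sig = -9  [(if A.val then S.wid else C.wid) - 22]
11. n7.mk = -4  [S.wid + C.wid - 40]
12. n8.off = 8  [D.sig + 17]
13. n8.lim = 8  [D.sig * 2 + 26]
14. n9.live = 30  [terminal]
15. n10.live = 8  [terminal]
16. n11.fin = -4  [terminal]
17. n8.env = -8  [h₀.live - 38]
18. n8.lab = 23  [B.off + h₁.live + 7]
19. n7.fin = 8  [D.sig + 17]
20. n7.acc = false  [D.sig == B.env]
21. n1.cnt = "zu"  ["zu"]
22. n12.val = true  [terminal]
23. n13.lim = false  [false]
24. n14.lim = true  [terminal]
25. n13.fin = false  [E.lim == true]
26. n0.wid = 9  [len(A.cnt) + 7]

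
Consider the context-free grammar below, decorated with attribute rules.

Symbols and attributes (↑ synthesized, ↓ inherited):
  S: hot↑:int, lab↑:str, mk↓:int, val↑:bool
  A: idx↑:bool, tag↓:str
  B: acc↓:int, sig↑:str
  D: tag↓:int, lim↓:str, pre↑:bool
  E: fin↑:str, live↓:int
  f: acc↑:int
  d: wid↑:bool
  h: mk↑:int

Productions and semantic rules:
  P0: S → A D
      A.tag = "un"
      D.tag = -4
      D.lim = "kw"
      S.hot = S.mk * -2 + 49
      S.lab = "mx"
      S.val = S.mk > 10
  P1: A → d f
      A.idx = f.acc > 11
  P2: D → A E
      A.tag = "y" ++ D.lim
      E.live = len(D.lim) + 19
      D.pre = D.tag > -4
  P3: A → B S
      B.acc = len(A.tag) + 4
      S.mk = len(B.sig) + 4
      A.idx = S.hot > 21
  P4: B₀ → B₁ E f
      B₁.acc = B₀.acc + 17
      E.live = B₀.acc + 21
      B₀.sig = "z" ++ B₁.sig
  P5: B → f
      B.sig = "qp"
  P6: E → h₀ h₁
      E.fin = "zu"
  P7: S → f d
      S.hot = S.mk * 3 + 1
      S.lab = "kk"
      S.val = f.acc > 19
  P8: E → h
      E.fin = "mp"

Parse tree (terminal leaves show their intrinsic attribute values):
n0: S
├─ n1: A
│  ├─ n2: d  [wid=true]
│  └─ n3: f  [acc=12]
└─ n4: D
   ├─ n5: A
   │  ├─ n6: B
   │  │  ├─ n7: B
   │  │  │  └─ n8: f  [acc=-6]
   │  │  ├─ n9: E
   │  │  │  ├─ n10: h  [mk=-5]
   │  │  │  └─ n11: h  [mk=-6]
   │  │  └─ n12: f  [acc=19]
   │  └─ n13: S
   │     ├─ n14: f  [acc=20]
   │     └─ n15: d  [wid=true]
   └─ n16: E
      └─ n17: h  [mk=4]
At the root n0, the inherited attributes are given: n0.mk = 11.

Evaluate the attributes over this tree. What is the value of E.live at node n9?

28

1. n0.mk = 11  [given at root]
2. n1.tag = "un"  ["un"]
3. n2.wid = true  [terminal]
4. n3.acc = 12  [terminal]
5. n1.idx = true  [f.acc > 11]
6. n4.tag = -4  [-4]
7. n4.lim = "kw"  ["kw"]
8. n5.tag = "ykw"  ["y" ++ D.lim]
9. n6.acc = 7  [len(A.tag) + 4]
10. n7.acc = 24  [B₀.acc + 17]
11. n8.acc = -6  [terminal]
12. n7.sig = "qp"  ["qp"]
13. n9.live = 28  [B₀.acc + 21]
14. n10.mk = -5  [terminal]
15. n11.mk = -6  [terminal]
16. n9.fin = "zu"  ["zu"]
17. n12.acc = 19  [terminal]
18. n6.sig = "zqp"  ["z" ++ B₁.sig]
19. n13.mk = 7  [len(B.sig) + 4]
20. n14.acc = 20  [terminal]
21. n15.wid = true  [terminal]
22. n13.hot = 22  [S.mk * 3 + 1]
23. n13.lab = "kk"  ["kk"]
24. n13.val = true  [f.acc > 19]
25. n5.idx = true  [S.hot > 21]
26. n16.live = 21  [len(D.lim) + 19]
27. n17.mk = 4  [terminal]
28. n16.fin = "mp"  ["mp"]
29. n4.pre = false  [D.tag > -4]
30. n0.hot = 27  [S.mk * -2 + 49]
31. n0.lab = "mx"  ["mx"]
32. n0.val = true  [S.mk > 10]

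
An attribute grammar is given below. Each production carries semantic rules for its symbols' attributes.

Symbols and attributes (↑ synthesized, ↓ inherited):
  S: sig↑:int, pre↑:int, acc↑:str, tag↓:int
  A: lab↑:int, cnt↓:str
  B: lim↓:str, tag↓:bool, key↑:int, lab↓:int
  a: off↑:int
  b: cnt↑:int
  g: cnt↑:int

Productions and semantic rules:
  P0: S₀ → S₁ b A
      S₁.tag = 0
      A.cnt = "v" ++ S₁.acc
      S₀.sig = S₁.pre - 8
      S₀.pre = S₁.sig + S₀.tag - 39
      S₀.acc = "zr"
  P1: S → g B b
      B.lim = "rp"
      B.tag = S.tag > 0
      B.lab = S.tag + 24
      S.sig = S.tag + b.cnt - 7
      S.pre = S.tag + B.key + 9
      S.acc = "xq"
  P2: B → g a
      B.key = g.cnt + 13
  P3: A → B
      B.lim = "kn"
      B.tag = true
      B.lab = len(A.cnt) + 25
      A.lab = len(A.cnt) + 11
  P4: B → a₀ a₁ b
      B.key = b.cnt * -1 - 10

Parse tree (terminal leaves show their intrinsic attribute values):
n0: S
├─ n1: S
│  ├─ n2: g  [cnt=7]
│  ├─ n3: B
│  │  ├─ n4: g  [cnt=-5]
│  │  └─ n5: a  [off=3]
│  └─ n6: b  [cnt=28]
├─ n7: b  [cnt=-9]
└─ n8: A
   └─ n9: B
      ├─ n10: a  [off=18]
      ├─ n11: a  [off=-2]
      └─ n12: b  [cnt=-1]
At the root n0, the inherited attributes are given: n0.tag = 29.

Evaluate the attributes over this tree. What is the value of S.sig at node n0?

1. n0.tag = 29  [given at root]
2. n1.tag = 0  [0]
3. n2.cnt = 7  [terminal]
4. n3.lim = "rp"  ["rp"]
5. n3.tag = false  [S.tag > 0]
6. n3.lab = 24  [S.tag + 24]
7. n4.cnt = -5  [terminal]
8. n5.off = 3  [terminal]
9. n3.key = 8  [g.cnt + 13]
10. n6.cnt = 28  [terminal]
11. n1.sig = 21  [S.tag + b.cnt - 7]
12. n1.pre = 17  [S.tag + B.key + 9]
13. n1.acc = "xq"  ["xq"]
14. n7.cnt = -9  [terminal]
15. n8.cnt = "vxq"  ["v" ++ S₁.acc]
16. n9.lim = "kn"  ["kn"]
17. n9.tag = true  [true]
18. n9.lab = 28  [len(A.cnt) + 25]
19. n10.off = 18  [terminal]
20. n11.off = -2  [terminal]
21. n12.cnt = -1  [terminal]
22. n9.key = -9  [b.cnt * -1 - 10]
23. n8.lab = 14  [len(A.cnt) + 11]
24. n0.sig = 9  [S₁.pre - 8]
25. n0.pre = 11  [S₁.sig + S₀.tag - 39]
26. n0.acc = "zr"  ["zr"]

9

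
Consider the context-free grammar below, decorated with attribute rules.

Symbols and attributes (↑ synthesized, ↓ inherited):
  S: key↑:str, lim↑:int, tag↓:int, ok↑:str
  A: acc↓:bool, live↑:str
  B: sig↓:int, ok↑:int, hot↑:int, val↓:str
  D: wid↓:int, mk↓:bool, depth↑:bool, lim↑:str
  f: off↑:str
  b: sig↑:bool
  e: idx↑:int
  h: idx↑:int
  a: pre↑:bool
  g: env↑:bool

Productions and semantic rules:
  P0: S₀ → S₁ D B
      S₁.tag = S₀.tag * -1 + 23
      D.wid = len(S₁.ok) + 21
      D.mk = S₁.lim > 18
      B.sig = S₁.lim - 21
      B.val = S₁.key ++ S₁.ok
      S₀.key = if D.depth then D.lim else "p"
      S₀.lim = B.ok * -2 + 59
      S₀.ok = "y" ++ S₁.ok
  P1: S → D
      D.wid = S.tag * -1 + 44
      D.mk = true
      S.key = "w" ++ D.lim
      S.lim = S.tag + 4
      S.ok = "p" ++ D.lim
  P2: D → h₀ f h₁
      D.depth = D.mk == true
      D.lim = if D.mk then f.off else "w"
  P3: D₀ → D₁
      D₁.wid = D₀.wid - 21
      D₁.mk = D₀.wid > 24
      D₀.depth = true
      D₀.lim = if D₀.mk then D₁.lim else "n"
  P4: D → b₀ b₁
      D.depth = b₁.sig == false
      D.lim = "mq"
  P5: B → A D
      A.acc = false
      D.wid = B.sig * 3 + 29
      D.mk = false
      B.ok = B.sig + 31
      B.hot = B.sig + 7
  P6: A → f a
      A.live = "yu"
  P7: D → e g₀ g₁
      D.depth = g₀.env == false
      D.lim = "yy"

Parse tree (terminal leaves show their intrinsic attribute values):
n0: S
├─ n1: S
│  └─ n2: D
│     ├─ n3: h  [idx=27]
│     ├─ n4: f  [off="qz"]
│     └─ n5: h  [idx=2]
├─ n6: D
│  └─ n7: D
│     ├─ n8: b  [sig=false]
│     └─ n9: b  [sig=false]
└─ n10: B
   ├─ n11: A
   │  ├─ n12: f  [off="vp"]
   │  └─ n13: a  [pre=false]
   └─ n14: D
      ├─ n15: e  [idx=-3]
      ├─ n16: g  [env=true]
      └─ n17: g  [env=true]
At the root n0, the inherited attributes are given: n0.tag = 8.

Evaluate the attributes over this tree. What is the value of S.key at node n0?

1. n0.tag = 8  [given at root]
2. n1.tag = 15  [S₀.tag * -1 + 23]
3. n2.wid = 29  [S.tag * -1 + 44]
4. n2.mk = true  [true]
5. n3.idx = 27  [terminal]
6. n4.off = "qz"  [terminal]
7. n5.idx = 2  [terminal]
8. n2.depth = true  [D.mk == true]
9. n2.lim = "qz"  [if D.mk then f.off else "w"]
10. n1.key = "wqz"  ["w" ++ D.lim]
11. n1.lim = 19  [S.tag + 4]
12. n1.ok = "pqz"  ["p" ++ D.lim]
13. n6.wid = 24  [len(S₁.ok) + 21]
14. n6.mk = true  [S₁.lim > 18]
15. n7.wid = 3  [D₀.wid - 21]
16. n7.mk = false  [D₀.wid > 24]
17. n8.sig = false  [terminal]
18. n9.sig = false  [terminal]
19. n7.depth = true  [b₁.sig == false]
20. n7.lim = "mq"  ["mq"]
21. n6.depth = true  [true]
22. n6.lim = "mq"  [if D₀.mk then D₁.lim else "n"]
23. n10.sig = -2  [S₁.lim - 21]
24. n10.val = "wqzpqz"  [S₁.key ++ S₁.ok]
25. n11.acc = false  [false]
26. n12.off = "vp"  [terminal]
27. n13.pre = false  [terminal]
28. n11.live = "yu"  ["yu"]
29. n14.wid = 23  [B.sig * 3 + 29]
30. n14.mk = false  [false]
31. n15.idx = -3  [terminal]
32. n16.env = true  [terminal]
33. n17.env = true  [terminal]
34. n14.depth = false  [g₀.env == false]
35. n14.lim = "yy"  ["yy"]
36. n10.ok = 29  [B.sig + 31]
37. n10.hot = 5  [B.sig + 7]
38. n0.key = "mq"  [if D.depth then D.lim else "p"]
39. n0.lim = 1  [B.ok * -2 + 59]
40. n0.ok = "ypqz"  ["y" ++ S₁.ok]

"mq"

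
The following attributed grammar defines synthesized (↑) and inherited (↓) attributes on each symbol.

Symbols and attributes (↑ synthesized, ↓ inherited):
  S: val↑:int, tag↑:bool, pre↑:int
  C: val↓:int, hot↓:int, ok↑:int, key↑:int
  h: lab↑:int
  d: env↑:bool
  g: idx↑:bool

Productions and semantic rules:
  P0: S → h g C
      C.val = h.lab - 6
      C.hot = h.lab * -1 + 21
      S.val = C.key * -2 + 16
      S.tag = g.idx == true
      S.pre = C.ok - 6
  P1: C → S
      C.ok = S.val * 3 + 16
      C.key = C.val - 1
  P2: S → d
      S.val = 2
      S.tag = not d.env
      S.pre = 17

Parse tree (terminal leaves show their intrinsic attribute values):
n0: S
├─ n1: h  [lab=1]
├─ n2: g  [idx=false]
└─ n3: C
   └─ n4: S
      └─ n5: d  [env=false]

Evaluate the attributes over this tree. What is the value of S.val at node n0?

28

1. n1.lab = 1  [terminal]
2. n2.idx = false  [terminal]
3. n3.val = -5  [h.lab - 6]
4. n3.hot = 20  [h.lab * -1 + 21]
5. n5.env = false  [terminal]
6. n4.val = 2  [2]
7. n4.tag = true  [not d.env]
8. n4.pre = 17  [17]
9. n3.ok = 22  [S.val * 3 + 16]
10. n3.key = -6  [C.val - 1]
11. n0.val = 28  [C.key * -2 + 16]
12. n0.tag = false  [g.idx == true]
13. n0.pre = 16  [C.ok - 6]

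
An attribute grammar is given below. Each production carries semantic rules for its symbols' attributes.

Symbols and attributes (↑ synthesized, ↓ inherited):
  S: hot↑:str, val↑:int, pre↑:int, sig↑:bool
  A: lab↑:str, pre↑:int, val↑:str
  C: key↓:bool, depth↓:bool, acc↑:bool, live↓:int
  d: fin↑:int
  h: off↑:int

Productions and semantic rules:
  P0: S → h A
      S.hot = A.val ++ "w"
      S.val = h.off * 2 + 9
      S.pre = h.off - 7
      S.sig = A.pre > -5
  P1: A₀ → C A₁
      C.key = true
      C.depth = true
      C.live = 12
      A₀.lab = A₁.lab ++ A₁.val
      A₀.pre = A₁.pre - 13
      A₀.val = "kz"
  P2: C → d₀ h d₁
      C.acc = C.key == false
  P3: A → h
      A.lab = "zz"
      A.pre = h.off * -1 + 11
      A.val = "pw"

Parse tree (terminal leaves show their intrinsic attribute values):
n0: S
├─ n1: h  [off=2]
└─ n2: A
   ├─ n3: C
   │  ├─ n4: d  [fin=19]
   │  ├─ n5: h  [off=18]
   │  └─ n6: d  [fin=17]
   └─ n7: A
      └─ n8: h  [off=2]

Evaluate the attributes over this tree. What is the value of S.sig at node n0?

1. n1.off = 2  [terminal]
2. n3.key = true  [true]
3. n3.depth = true  [true]
4. n3.live = 12  [12]
5. n4.fin = 19  [terminal]
6. n5.off = 18  [terminal]
7. n6.fin = 17  [terminal]
8. n3.acc = false  [C.key == false]
9. n8.off = 2  [terminal]
10. n7.lab = "zz"  ["zz"]
11. n7.pre = 9  [h.off * -1 + 11]
12. n7.val = "pw"  ["pw"]
13. n2.lab = "zzpw"  [A₁.lab ++ A₁.val]
14. n2.pre = -4  [A₁.pre - 13]
15. n2.val = "kz"  ["kz"]
16. n0.hot = "kzw"  [A.val ++ "w"]
17. n0.val = 13  [h.off * 2 + 9]
18. n0.pre = -5  [h.off - 7]
19. n0.sig = true  [A.pre > -5]

true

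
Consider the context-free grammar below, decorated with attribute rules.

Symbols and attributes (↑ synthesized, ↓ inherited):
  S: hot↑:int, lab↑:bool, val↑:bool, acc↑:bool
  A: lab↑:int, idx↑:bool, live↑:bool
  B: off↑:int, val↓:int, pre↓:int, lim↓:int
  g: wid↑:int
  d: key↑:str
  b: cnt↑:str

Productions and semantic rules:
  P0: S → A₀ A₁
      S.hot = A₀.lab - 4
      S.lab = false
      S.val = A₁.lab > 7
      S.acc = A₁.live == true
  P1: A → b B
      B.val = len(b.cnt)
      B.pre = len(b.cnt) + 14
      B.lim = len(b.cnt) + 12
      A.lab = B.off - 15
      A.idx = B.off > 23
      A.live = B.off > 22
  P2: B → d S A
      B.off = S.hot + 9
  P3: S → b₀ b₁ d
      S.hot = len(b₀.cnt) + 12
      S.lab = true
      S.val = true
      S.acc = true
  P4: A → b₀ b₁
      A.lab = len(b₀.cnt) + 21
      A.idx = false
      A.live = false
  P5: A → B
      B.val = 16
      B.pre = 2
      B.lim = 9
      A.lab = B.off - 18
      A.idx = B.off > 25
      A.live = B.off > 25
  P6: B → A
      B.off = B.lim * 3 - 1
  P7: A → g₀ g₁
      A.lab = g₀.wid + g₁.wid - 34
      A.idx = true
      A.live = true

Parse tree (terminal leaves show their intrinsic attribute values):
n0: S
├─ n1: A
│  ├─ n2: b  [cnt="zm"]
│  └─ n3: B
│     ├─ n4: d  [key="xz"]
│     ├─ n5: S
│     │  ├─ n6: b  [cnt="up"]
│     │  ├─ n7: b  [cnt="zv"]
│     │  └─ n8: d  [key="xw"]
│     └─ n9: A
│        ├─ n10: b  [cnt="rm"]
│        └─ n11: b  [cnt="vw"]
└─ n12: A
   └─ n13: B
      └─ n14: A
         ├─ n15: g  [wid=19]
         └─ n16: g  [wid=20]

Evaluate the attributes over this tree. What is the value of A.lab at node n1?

1. n2.cnt = "zm"  [terminal]
2. n3.val = 2  [len(b.cnt)]
3. n3.pre = 16  [len(b.cnt) + 14]
4. n3.lim = 14  [len(b.cnt) + 12]
5. n4.key = "xz"  [terminal]
6. n6.cnt = "up"  [terminal]
7. n7.cnt = "zv"  [terminal]
8. n8.key = "xw"  [terminal]
9. n5.hot = 14  [len(b₀.cnt) + 12]
10. n5.lab = true  [true]
11. n5.val = true  [true]
12. n5.acc = true  [true]
13. n10.cnt = "rm"  [terminal]
14. n11.cnt = "vw"  [terminal]
15. n9.lab = 23  [len(b₀.cnt) + 21]
16. n9.idx = false  [false]
17. n9.live = false  [false]
18. n3.off = 23  [S.hot + 9]
19. n1.lab = 8  [B.off - 15]
20. n1.idx = false  [B.off > 23]
21. n1.live = true  [B.off > 22]
22. n13.val = 16  [16]
23. n13.pre = 2  [2]
24. n13.lim = 9  [9]
25. n15.wid = 19  [terminal]
26. n16.wid = 20  [terminal]
27. n14.lab = 5  [g₀.wid + g₁.wid - 34]
28. n14.idx = true  [true]
29. n14.live = true  [true]
30. n13.off = 26  [B.lim * 3 - 1]
31. n12.lab = 8  [B.off - 18]
32. n12.idx = true  [B.off > 25]
33. n12.live = true  [B.off > 25]
34. n0.hot = 4  [A₀.lab - 4]
35. n0.lab = false  [false]
36. n0.val = true  [A₁.lab > 7]
37. n0.acc = true  [A₁.live == true]

8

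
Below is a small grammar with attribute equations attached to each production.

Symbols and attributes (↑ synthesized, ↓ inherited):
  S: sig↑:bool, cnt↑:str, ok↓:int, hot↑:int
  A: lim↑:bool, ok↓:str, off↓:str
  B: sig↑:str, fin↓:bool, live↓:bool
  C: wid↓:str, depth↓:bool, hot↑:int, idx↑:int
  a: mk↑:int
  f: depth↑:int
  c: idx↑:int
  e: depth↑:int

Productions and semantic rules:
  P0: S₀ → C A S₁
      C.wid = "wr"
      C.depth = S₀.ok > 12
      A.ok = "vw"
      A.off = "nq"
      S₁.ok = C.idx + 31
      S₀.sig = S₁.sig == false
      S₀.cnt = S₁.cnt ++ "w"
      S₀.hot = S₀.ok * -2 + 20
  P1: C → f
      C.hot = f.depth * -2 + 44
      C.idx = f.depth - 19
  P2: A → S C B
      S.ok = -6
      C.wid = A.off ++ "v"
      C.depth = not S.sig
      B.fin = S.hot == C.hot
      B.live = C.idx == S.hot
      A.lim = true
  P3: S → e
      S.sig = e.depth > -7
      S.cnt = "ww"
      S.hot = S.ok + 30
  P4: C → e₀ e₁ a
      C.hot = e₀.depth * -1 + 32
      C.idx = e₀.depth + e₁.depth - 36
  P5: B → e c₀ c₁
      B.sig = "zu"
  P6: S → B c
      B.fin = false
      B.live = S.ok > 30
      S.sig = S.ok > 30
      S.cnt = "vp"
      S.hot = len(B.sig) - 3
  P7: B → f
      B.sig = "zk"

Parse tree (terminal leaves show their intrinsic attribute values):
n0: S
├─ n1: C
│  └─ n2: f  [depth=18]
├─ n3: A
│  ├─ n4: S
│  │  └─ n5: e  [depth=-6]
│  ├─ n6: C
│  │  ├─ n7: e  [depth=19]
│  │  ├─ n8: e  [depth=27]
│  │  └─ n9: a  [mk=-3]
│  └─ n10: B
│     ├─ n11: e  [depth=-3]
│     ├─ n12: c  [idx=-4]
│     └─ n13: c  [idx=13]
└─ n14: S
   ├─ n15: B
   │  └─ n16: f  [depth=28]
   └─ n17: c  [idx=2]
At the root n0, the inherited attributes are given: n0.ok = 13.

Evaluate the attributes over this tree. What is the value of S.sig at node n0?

true

1. n0.ok = 13  [given at root]
2. n1.wid = "wr"  ["wr"]
3. n1.depth = true  [S₀.ok > 12]
4. n2.depth = 18  [terminal]
5. n1.hot = 8  [f.depth * -2 + 44]
6. n1.idx = -1  [f.depth - 19]
7. n3.ok = "vw"  ["vw"]
8. n3.off = "nq"  ["nq"]
9. n4.ok = -6  [-6]
10. n5.depth = -6  [terminal]
11. n4.sig = true  [e.depth > -7]
12. n4.cnt = "ww"  ["ww"]
13. n4.hot = 24  [S.ok + 30]
14. n6.wid = "nqv"  [A.off ++ "v"]
15. n6.depth = false  [not S.sig]
16. n7.depth = 19  [terminal]
17. n8.depth = 27  [terminal]
18. n9.mk = -3  [terminal]
19. n6.hot = 13  [e₀.depth * -1 + 32]
20. n6.idx = 10  [e₀.depth + e₁.depth - 36]
21. n10.fin = false  [S.hot == C.hot]
22. n10.live = false  [C.idx == S.hot]
23. n11.depth = -3  [terminal]
24. n12.idx = -4  [terminal]
25. n13.idx = 13  [terminal]
26. n10.sig = "zu"  ["zu"]
27. n3.lim = true  [true]
28. n14.ok = 30  [C.idx + 31]
29. n15.fin = false  [false]
30. n15.live = false  [S.ok > 30]
31. n16.depth = 28  [terminal]
32. n15.sig = "zk"  ["zk"]
33. n17.idx = 2  [terminal]
34. n14.sig = false  [S.ok > 30]
35. n14.cnt = "vp"  ["vp"]
36. n14.hot = -1  [len(B.sig) - 3]
37. n0.sig = true  [S₁.sig == false]
38. n0.cnt = "vpw"  [S₁.cnt ++ "w"]
39. n0.hot = -6  [S₀.ok * -2 + 20]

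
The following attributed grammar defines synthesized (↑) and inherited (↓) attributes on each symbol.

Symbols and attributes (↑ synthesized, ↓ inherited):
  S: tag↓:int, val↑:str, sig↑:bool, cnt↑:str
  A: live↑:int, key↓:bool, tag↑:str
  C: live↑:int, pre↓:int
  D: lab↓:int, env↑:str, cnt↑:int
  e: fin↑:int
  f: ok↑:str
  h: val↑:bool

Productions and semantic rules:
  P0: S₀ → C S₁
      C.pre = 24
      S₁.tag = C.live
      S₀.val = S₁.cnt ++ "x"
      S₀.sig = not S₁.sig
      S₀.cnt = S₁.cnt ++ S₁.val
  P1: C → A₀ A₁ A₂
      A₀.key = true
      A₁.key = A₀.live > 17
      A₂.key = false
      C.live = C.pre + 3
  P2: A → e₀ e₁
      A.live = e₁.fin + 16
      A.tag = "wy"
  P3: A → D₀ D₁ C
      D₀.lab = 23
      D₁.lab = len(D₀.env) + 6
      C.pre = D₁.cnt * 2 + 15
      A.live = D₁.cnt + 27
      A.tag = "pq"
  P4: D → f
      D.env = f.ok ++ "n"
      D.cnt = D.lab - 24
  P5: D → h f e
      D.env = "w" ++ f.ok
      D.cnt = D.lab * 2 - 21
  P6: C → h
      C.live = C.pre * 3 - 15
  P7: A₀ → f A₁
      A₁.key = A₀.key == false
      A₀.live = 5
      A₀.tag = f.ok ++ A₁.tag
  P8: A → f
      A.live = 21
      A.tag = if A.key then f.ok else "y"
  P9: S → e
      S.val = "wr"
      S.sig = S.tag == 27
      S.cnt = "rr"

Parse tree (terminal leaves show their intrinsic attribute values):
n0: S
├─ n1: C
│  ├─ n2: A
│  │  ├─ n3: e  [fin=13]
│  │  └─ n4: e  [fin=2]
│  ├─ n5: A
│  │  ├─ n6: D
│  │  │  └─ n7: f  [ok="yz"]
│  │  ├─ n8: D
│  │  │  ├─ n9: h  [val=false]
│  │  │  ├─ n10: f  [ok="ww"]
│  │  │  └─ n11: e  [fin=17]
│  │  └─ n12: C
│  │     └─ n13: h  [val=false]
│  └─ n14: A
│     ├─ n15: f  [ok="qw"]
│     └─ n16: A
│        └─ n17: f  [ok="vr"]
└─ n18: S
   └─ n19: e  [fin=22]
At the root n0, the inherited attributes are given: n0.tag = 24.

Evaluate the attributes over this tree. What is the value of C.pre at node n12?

9

1. n0.tag = 24  [given at root]
2. n1.pre = 24  [24]
3. n2.key = true  [true]
4. n3.fin = 13  [terminal]
5. n4.fin = 2  [terminal]
6. n2.live = 18  [e₁.fin + 16]
7. n2.tag = "wy"  ["wy"]
8. n5.key = true  [A₀.live > 17]
9. n6.lab = 23  [23]
10. n7.ok = "yz"  [terminal]
11. n6.env = "yzn"  [f.ok ++ "n"]
12. n6.cnt = -1  [D.lab - 24]
13. n8.lab = 9  [len(D₀.env) + 6]
14. n9.val = false  [terminal]
15. n10.ok = "ww"  [terminal]
16. n11.fin = 17  [terminal]
17. n8.env = "www"  ["w" ++ f.ok]
18. n8.cnt = -3  [D.lab * 2 - 21]
19. n12.pre = 9  [D₁.cnt * 2 + 15]
20. n13.val = false  [terminal]
21. n12.live = 12  [C.pre * 3 - 15]
22. n5.live = 24  [D₁.cnt + 27]
23. n5.tag = "pq"  ["pq"]
24. n14.key = false  [false]
25. n15.ok = "qw"  [terminal]
26. n16.key = true  [A₀.key == false]
27. n17.ok = "vr"  [terminal]
28. n16.live = 21  [21]
29. n16.tag = "vr"  [if A.key then f.ok else "y"]
30. n14.live = 5  [5]
31. n14.tag = "qwvr"  [f.ok ++ A₁.tag]
32. n1.live = 27  [C.pre + 3]
33. n18.tag = 27  [C.live]
34. n19.fin = 22  [terminal]
35. n18.val = "wr"  ["wr"]
36. n18.sig = true  [S.tag == 27]
37. n18.cnt = "rr"  ["rr"]
38. n0.val = "rrx"  [S₁.cnt ++ "x"]
39. n0.sig = false  [not S₁.sig]
40. n0.cnt = "rrwr"  [S₁.cnt ++ S₁.val]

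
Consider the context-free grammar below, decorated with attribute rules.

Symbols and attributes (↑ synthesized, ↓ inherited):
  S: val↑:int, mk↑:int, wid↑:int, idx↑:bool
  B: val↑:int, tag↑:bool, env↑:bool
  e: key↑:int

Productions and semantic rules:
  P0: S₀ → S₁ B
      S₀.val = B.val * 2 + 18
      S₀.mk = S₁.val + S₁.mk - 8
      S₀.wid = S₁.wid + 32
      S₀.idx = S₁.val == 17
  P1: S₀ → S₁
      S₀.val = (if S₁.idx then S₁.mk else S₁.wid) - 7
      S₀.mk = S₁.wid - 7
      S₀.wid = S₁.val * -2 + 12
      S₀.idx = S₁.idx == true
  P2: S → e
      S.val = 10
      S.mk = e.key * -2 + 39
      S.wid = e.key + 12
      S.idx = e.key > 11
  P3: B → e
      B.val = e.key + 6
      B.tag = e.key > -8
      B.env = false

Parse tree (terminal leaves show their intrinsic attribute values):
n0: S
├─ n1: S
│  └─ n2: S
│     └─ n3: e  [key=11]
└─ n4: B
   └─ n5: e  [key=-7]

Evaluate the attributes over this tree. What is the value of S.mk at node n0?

1. n3.key = 11  [terminal]
2. n2.val = 10  [10]
3. n2.mk = 17  [e.key * -2 + 39]
4. n2.wid = 23  [e.key + 12]
5. n2.idx = false  [e.key > 11]
6. n1.val = 16  [(if S₁.idx then S₁.mk else S₁.wid) - 7]
7. n1.mk = 16  [S₁.wid - 7]
8. n1.wid = -8  [S₁.val * -2 + 12]
9. n1.idx = false  [S₁.idx == true]
10. n5.key = -7  [terminal]
11. n4.val = -1  [e.key + 6]
12. n4.tag = true  [e.key > -8]
13. n4.env = false  [false]
14. n0.val = 16  [B.val * 2 + 18]
15. n0.mk = 24  [S₁.val + S₁.mk - 8]
16. n0.wid = 24  [S₁.wid + 32]
17. n0.idx = false  [S₁.val == 17]

24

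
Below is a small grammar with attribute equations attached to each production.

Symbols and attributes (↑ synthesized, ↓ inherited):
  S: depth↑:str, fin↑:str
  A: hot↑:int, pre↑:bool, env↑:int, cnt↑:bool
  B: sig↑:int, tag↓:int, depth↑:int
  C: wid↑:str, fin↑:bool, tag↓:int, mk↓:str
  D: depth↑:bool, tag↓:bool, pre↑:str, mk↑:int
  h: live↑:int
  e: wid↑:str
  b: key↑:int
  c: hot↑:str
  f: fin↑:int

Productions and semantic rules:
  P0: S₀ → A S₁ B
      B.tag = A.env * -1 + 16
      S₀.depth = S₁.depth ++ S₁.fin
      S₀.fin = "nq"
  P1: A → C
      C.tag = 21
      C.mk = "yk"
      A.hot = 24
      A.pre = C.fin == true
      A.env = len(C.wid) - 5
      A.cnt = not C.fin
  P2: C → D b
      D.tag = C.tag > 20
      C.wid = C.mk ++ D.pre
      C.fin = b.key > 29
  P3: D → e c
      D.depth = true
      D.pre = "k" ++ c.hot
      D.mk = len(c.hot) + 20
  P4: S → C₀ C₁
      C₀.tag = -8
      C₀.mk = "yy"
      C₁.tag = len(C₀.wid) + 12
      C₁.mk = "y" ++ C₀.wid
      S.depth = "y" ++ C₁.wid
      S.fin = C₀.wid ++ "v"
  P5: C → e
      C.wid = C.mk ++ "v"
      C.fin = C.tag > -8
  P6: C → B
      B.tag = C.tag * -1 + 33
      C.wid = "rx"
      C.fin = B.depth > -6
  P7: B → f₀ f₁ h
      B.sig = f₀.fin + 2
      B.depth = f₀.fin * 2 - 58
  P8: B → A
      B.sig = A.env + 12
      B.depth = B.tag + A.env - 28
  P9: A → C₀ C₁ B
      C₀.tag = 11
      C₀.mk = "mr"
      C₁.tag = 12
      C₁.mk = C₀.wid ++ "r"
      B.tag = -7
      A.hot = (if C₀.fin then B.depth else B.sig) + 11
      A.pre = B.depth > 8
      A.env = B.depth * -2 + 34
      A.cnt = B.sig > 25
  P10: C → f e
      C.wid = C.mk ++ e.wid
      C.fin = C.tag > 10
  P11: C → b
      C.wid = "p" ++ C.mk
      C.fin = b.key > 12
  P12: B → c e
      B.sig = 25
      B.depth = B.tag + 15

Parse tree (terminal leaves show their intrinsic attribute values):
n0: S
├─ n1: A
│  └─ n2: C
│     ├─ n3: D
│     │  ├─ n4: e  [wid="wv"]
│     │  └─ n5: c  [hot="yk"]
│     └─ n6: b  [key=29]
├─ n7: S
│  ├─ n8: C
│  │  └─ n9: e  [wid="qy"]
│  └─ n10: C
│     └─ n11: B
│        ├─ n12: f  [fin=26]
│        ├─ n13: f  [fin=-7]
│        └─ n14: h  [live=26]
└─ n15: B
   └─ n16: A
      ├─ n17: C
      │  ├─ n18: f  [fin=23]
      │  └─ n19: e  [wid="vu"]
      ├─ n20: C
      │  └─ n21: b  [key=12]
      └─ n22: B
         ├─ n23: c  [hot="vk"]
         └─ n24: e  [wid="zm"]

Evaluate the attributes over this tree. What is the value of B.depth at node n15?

1. n2.tag = 21  [21]
2. n2.mk = "yk"  ["yk"]
3. n3.tag = true  [C.tag > 20]
4. n4.wid = "wv"  [terminal]
5. n5.hot = "yk"  [terminal]
6. n3.depth = true  [true]
7. n3.pre = "kyk"  ["k" ++ c.hot]
8. n3.mk = 22  [len(c.hot) + 20]
9. n6.key = 29  [terminal]
10. n2.wid = "ykkyk"  [C.mk ++ D.pre]
11. n2.fin = false  [b.key > 29]
12. n1.hot = 24  [24]
13. n1.pre = false  [C.fin == true]
14. n1.env = 0  [len(C.wid) - 5]
15. n1.cnt = true  [not C.fin]
16. n8.tag = -8  [-8]
17. n8.mk = "yy"  ["yy"]
18. n9.wid = "qy"  [terminal]
19. n8.wid = "yyv"  [C.mk ++ "v"]
20. n8.fin = false  [C.tag > -8]
21. n10.tag = 15  [len(C₀.wid) + 12]
22. n10.mk = "yyyv"  ["y" ++ C₀.wid]
23. n11.tag = 18  [C.tag * -1 + 33]
24. n12.fin = 26  [terminal]
25. n13.fin = -7  [terminal]
26. n14.live = 26  [terminal]
27. n11.sig = 28  [f₀.fin + 2]
28. n11.depth = -6  [f₀.fin * 2 - 58]
29. n10.wid = "rx"  ["rx"]
30. n10.fin = false  [B.depth > -6]
31. n7.depth = "yrx"  ["y" ++ C₁.wid]
32. n7.fin = "yyvv"  [C₀.wid ++ "v"]
33. n15.tag = 16  [A.env * -1 + 16]
34. n17.tag = 11  [11]
35. n17.mk = "mr"  ["mr"]
36. n18.fin = 23  [terminal]
37. n19.wid = "vu"  [terminal]
38. n17.wid = "mrvu"  [C.mk ++ e.wid]
39. n17.fin = true  [C.tag > 10]
40. n20.tag = 12  [12]
41. n20.mk = "mrvur"  [C₀.wid ++ "r"]
42. n21.key = 12  [terminal]
43. n20.wid = "pmrvur"  ["p" ++ C.mk]
44. n20.fin = false  [b.key > 12]
45. n22.tag = -7  [-7]
46. n23.hot = "vk"  [terminal]
47. n24.wid = "zm"  [terminal]
48. n22.sig = 25  [25]
49. n22.depth = 8  [B.tag + 15]
50. n16.hot = 19  [(if C₀.fin then B.depth else B.sig) + 11]
51. n16.pre = false  [B.depth > 8]
52. n16.env = 18  [B.depth * -2 + 34]
53. n16.cnt = false  [B.sig > 25]
54. n15.sig = 30  [A.env + 12]
55. n15.depth = 6  [B.tag + A.env - 28]
56. n0.depth = "yrxyyvv"  [S₁.depth ++ S₁.fin]
57. n0.fin = "nq"  ["nq"]

6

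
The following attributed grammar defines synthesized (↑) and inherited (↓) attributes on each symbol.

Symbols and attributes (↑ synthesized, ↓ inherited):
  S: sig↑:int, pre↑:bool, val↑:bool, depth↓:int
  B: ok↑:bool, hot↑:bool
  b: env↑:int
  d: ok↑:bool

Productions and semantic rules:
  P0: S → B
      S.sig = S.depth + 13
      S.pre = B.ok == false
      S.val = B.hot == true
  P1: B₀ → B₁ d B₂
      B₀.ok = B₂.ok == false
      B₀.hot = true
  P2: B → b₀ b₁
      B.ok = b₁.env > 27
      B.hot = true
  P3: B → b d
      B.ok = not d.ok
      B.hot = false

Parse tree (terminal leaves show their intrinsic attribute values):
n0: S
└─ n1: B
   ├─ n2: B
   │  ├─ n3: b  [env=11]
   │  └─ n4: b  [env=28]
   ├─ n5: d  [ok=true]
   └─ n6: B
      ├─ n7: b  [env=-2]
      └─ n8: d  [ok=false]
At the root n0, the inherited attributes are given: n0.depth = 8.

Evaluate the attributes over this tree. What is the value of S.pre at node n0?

true

1. n0.depth = 8  [given at root]
2. n3.env = 11  [terminal]
3. n4.env = 28  [terminal]
4. n2.ok = true  [b₁.env > 27]
5. n2.hot = true  [true]
6. n5.ok = true  [terminal]
7. n7.env = -2  [terminal]
8. n8.ok = false  [terminal]
9. n6.ok = true  [not d.ok]
10. n6.hot = false  [false]
11. n1.ok = false  [B₂.ok == false]
12. n1.hot = true  [true]
13. n0.sig = 21  [S.depth + 13]
14. n0.pre = true  [B.ok == false]
15. n0.val = true  [B.hot == true]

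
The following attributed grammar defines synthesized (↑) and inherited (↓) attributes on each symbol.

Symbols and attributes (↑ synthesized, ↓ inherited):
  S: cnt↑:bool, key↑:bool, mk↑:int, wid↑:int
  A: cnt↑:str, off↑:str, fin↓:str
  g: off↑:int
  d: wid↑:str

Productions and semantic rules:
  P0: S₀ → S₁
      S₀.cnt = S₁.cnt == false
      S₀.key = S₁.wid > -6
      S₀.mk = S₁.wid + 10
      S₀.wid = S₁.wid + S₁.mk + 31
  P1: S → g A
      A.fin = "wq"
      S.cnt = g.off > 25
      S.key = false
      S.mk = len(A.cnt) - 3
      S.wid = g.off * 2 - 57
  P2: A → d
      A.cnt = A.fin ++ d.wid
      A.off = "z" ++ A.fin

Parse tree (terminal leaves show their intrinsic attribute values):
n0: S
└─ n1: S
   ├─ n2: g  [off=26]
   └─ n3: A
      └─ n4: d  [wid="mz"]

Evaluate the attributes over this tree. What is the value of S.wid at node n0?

27

1. n2.off = 26  [terminal]
2. n3.fin = "wq"  ["wq"]
3. n4.wid = "mz"  [terminal]
4. n3.cnt = "wqmz"  [A.fin ++ d.wid]
5. n3.off = "zwq"  ["z" ++ A.fin]
6. n1.cnt = true  [g.off > 25]
7. n1.key = false  [false]
8. n1.mk = 1  [len(A.cnt) - 3]
9. n1.wid = -5  [g.off * 2 - 57]
10. n0.cnt = false  [S₁.cnt == false]
11. n0.key = true  [S₁.wid > -6]
12. n0.mk = 5  [S₁.wid + 10]
13. n0.wid = 27  [S₁.wid + S₁.mk + 31]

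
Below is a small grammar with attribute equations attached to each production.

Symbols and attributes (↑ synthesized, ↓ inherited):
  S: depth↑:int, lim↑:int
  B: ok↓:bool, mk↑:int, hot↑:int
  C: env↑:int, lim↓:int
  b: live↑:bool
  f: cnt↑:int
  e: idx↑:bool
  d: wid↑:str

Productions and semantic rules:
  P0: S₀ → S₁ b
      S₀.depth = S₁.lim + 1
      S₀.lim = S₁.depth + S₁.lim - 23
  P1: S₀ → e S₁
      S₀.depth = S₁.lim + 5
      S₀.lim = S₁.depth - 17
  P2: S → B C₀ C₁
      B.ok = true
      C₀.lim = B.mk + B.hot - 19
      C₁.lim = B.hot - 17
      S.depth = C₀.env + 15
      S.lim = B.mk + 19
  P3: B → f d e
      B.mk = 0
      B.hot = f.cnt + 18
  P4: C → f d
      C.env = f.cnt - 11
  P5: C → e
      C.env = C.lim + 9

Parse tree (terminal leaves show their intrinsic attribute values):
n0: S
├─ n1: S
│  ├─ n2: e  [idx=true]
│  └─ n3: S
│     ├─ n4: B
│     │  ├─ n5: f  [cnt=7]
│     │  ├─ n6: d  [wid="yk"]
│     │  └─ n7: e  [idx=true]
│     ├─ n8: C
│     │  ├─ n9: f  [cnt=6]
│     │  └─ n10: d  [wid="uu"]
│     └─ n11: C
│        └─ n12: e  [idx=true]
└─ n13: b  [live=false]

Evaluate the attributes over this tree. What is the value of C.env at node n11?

1. n2.idx = true  [terminal]
2. n4.ok = true  [true]
3. n5.cnt = 7  [terminal]
4. n6.wid = "yk"  [terminal]
5. n7.idx = true  [terminal]
6. n4.mk = 0  [0]
7. n4.hot = 25  [f.cnt + 18]
8. n8.lim = 6  [B.mk + B.hot - 19]
9. n9.cnt = 6  [terminal]
10. n10.wid = "uu"  [terminal]
11. n8.env = -5  [f.cnt - 11]
12. n11.lim = 8  [B.hot - 17]
13. n12.idx = true  [terminal]
14. n11.env = 17  [C.lim + 9]
15. n3.depth = 10  [C₀.env + 15]
16. n3.lim = 19  [B.mk + 19]
17. n1.depth = 24  [S₁.lim + 5]
18. n1.lim = -7  [S₁.depth - 17]
19. n13.live = false  [terminal]
20. n0.depth = -6  [S₁.lim + 1]
21. n0.lim = -6  [S₁.depth + S₁.lim - 23]

17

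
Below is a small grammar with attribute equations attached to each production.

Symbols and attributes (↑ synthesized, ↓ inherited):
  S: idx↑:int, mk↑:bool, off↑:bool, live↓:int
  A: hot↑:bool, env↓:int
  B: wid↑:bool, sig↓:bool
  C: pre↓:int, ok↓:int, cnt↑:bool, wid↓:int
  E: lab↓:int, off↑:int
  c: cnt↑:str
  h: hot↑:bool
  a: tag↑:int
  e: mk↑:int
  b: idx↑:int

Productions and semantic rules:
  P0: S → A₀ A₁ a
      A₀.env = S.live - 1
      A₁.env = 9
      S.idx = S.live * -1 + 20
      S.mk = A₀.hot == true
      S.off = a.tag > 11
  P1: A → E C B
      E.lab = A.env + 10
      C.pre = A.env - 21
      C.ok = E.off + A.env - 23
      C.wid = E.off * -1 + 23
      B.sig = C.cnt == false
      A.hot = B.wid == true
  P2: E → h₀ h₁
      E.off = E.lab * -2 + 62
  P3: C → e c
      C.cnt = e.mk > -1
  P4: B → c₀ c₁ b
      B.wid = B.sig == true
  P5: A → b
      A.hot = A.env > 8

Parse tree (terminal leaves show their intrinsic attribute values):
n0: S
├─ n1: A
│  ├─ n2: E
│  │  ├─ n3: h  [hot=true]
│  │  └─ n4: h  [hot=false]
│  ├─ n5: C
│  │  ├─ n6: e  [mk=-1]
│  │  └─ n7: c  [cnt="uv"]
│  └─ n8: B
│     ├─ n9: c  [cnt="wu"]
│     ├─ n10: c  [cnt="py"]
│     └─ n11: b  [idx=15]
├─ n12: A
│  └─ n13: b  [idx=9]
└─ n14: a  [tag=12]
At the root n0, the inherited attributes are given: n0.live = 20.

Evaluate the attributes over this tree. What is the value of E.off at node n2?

4

1. n0.live = 20  [given at root]
2. n1.env = 19  [S.live - 1]
3. n2.lab = 29  [A.env + 10]
4. n3.hot = true  [terminal]
5. n4.hot = false  [terminal]
6. n2.off = 4  [E.lab * -2 + 62]
7. n5.pre = -2  [A.env - 21]
8. n5.ok = 0  [E.off + A.env - 23]
9. n5.wid = 19  [E.off * -1 + 23]
10. n6.mk = -1  [terminal]
11. n7.cnt = "uv"  [terminal]
12. n5.cnt = false  [e.mk > -1]
13. n8.sig = true  [C.cnt == false]
14. n9.cnt = "wu"  [terminal]
15. n10.cnt = "py"  [terminal]
16. n11.idx = 15  [terminal]
17. n8.wid = true  [B.sig == true]
18. n1.hot = true  [B.wid == true]
19. n12.env = 9  [9]
20. n13.idx = 9  [terminal]
21. n12.hot = true  [A.env > 8]
22. n14.tag = 12  [terminal]
23. n0.idx = 0  [S.live * -1 + 20]
24. n0.mk = true  [A₀.hot == true]
25. n0.off = true  [a.tag > 11]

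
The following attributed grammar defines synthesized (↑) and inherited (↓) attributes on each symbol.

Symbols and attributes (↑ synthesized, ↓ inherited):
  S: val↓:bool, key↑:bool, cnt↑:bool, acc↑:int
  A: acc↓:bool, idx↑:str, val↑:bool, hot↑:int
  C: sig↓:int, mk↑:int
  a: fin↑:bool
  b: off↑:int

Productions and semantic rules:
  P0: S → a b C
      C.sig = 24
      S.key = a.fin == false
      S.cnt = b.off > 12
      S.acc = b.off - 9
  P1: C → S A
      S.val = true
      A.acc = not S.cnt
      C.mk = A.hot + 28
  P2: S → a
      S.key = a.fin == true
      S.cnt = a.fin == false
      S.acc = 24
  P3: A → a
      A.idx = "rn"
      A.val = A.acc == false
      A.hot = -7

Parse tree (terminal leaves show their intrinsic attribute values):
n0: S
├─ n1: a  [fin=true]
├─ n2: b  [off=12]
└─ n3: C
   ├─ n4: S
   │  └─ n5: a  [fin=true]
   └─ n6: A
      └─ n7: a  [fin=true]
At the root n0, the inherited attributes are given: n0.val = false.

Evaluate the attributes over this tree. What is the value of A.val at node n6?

false

1. n0.val = false  [given at root]
2. n1.fin = true  [terminal]
3. n2.off = 12  [terminal]
4. n3.sig = 24  [24]
5. n4.val = true  [true]
6. n5.fin = true  [terminal]
7. n4.key = true  [a.fin == true]
8. n4.cnt = false  [a.fin == false]
9. n4.acc = 24  [24]
10. n6.acc = true  [not S.cnt]
11. n7.fin = true  [terminal]
12. n6.idx = "rn"  ["rn"]
13. n6.val = false  [A.acc == false]
14. n6.hot = -7  [-7]
15. n3.mk = 21  [A.hot + 28]
16. n0.key = false  [a.fin == false]
17. n0.cnt = false  [b.off > 12]
18. n0.acc = 3  [b.off - 9]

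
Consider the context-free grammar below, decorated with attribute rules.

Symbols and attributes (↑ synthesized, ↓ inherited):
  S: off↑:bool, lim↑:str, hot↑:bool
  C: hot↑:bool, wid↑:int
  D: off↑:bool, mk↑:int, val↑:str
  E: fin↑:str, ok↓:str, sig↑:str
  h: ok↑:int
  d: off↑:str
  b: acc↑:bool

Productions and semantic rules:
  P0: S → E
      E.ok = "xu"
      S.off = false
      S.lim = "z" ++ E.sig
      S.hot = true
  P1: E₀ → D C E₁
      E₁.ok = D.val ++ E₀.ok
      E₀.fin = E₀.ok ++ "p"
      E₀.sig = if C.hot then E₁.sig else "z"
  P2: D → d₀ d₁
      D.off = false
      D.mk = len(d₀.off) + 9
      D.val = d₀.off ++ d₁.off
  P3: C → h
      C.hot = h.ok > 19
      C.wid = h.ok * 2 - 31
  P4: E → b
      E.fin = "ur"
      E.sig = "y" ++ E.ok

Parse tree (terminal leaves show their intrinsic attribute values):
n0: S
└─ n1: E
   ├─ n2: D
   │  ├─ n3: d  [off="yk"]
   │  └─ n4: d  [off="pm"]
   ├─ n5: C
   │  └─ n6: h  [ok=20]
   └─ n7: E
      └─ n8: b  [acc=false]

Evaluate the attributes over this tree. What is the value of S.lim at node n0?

"zyykpmxu"

1. n1.ok = "xu"  ["xu"]
2. n3.off = "yk"  [terminal]
3. n4.off = "pm"  [terminal]
4. n2.off = false  [false]
5. n2.mk = 11  [len(d₀.off) + 9]
6. n2.val = "ykpm"  [d₀.off ++ d₁.off]
7. n6.ok = 20  [terminal]
8. n5.hot = true  [h.ok > 19]
9. n5.wid = 9  [h.ok * 2 - 31]
10. n7.ok = "ykpmxu"  [D.val ++ E₀.ok]
11. n8.acc = false  [terminal]
12. n7.fin = "ur"  ["ur"]
13. n7.sig = "yykpmxu"  ["y" ++ E.ok]
14. n1.fin = "xup"  [E₀.ok ++ "p"]
15. n1.sig = "yykpmxu"  [if C.hot then E₁.sig else "z"]
16. n0.off = false  [false]
17. n0.lim = "zyykpmxu"  ["z" ++ E.sig]
18. n0.hot = true  [true]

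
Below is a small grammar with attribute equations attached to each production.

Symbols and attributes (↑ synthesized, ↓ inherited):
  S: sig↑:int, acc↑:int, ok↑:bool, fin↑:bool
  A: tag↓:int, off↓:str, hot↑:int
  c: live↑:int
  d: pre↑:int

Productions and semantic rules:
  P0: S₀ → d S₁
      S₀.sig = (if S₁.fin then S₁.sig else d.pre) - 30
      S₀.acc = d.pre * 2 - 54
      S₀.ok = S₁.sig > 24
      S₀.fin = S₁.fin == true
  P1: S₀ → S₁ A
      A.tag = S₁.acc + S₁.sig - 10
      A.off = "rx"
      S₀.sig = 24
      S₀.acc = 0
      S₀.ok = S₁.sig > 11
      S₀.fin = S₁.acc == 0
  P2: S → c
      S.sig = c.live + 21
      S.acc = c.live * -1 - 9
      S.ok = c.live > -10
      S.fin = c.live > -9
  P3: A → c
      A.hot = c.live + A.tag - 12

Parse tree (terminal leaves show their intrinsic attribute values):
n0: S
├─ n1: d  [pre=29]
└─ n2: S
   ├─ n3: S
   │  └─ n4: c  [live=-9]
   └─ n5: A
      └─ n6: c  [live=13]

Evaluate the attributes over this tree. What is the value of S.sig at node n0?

1. n1.pre = 29  [terminal]
2. n4.live = -9  [terminal]
3. n3.sig = 12  [c.live + 21]
4. n3.acc = 0  [c.live * -1 - 9]
5. n3.ok = true  [c.live > -10]
6. n3.fin = false  [c.live > -9]
7. n5.tag = 2  [S₁.acc + S₁.sig - 10]
8. n5.off = "rx"  ["rx"]
9. n6.live = 13  [terminal]
10. n5.hot = 3  [c.live + A.tag - 12]
11. n2.sig = 24  [24]
12. n2.acc = 0  [0]
13. n2.ok = true  [S₁.sig > 11]
14. n2.fin = true  [S₁.acc == 0]
15. n0.sig = -6  [(if S₁.fin then S₁.sig else d.pre) - 30]
16. n0.acc = 4  [d.pre * 2 - 54]
17. n0.ok = false  [S₁.sig > 24]
18. n0.fin = true  [S₁.fin == true]

-6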